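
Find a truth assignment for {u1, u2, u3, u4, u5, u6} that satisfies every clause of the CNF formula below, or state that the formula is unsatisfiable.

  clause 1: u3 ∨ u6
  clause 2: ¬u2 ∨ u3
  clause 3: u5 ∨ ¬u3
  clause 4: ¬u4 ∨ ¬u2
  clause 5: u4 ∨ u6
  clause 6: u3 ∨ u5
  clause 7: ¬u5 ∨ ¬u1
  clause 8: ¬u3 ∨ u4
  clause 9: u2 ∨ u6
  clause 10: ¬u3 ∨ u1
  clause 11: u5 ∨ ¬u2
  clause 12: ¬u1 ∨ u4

Try u3 = False.
The clause (u6) is unit, so u6 = True.
The clause (¬u2) is unit, so u2 = False.
The clause (u5) is unit, so u5 = True.
The clause (¬u1) is unit, so u1 = False.
All clauses hold; u4 can take either value.

u1=False; u2=False; u3=False; u4=True; u5=True; u6=True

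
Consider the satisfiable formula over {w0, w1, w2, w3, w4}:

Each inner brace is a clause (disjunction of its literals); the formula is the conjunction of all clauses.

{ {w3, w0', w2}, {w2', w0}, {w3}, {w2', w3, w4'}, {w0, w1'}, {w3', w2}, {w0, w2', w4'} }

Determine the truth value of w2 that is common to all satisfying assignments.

Suppose w2 = 0.
From the singleton clause (w3), w3 = 1.
That conflicts with the unit clause (w3').
So every satisfying assignment has w2 = True.

True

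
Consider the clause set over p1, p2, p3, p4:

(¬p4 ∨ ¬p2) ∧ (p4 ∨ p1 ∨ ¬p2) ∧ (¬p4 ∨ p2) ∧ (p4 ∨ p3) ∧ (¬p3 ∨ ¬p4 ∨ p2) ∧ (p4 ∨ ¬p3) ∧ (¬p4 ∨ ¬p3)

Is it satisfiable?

Unsatisfiable

Case p4 = False:
(p3) alone gives p3 = True.
That conflicts with the unit clause (¬p3).
That branch fails; take p4 = True instead.
(¬p2) alone gives p2 = False.
That conflicts with the unit clause (p2).
Neither p4 = True nor p4 = False works.
No assignment satisfies every clause.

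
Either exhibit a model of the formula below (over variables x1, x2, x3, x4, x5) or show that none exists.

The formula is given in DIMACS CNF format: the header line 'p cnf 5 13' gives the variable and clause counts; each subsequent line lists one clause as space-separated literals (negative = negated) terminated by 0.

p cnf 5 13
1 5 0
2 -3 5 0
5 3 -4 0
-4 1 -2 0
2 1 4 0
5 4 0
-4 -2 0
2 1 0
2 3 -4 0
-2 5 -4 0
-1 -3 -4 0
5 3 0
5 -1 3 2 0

x1 ↦ False; x2 ↦ True; x3 ↦ True; x4 ↦ False; x5 ↦ True

Branch on x1: set x1 = False.
Unit clause (x5) forces x5 = True.
Unit clause (x2) forces x2 = True.
Unit clause (¬x4) forces x4 = False.
No clause remains; x3 is free.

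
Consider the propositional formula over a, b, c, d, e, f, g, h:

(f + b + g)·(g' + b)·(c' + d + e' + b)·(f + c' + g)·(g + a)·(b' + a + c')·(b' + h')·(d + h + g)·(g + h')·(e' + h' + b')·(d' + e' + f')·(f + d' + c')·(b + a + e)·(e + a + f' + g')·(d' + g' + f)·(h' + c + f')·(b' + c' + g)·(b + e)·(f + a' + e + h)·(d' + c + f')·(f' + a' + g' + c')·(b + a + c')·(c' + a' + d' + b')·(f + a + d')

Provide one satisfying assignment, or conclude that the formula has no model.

Suppose g = 1.
(b) alone gives b = 1.
(h') alone gives h = 0.
Suppose a = 1.
Suppose d = 0.
Suppose f = 1.
(c') alone gives c = 0.
No clause remains; e is free.

a ↦ 1; b ↦ 1; c ↦ 0; d ↦ 0; e ↦ 0; f ↦ 1; g ↦ 1; h ↦ 0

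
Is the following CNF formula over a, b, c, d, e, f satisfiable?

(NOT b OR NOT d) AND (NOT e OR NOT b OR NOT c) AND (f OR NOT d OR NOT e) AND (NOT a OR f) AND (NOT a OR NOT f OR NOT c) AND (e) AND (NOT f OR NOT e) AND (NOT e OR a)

From the singleton clause (e), e = true.
From the singleton clause (NOT f), f = false.
From the singleton clause (NOT d), d = false.
From the singleton clause (NOT a), a = false.
That conflicts with the unit clause (a).
No assignment satisfies every clause.

Unsatisfiable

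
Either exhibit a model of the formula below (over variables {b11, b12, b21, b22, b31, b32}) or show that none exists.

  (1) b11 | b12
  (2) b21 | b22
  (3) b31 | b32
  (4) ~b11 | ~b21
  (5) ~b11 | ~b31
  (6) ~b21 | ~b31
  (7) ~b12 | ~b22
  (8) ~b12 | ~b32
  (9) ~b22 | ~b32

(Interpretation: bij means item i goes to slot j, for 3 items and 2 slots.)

UNSATISFIABLE

Suppose b11 = 1.
(~b21) alone gives b21 = 0.
(b22) alone gives b22 = 1.
(~b31) alone gives b31 = 0.
(b32) alone gives b32 = 1.
That conflicts with the unit clause (~b32).
So b11 must be the other value — set b11 = 0.
(b12) alone gives b12 = 1.
(~b22) alone gives b22 = 0.
(b21) alone gives b21 = 1.
(~b31) alone gives b31 = 0.
(b32) alone gives b32 = 1.
That conflicts with the unit clause (~b32).
Neither b11 = 1 nor b11 = 0 works.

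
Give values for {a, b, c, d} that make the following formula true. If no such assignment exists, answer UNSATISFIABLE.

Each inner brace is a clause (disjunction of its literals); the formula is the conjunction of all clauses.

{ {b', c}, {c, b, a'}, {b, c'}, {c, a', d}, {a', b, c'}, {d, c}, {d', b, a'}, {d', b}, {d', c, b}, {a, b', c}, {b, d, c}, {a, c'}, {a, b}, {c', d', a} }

Suppose b = 1.
(c) alone gives c = 1.
(a) alone gives a = 1.
No clause remains; d is free.

a: 1,  b: 1,  c: 1,  d: 0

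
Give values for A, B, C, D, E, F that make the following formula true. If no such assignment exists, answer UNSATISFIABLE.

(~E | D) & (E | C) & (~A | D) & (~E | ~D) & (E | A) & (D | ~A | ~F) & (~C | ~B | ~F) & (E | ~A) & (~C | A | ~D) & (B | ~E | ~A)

UNSATISFIABLE

Case E = 0:
The clause (C) is unit, so C = 1.
The clause (A) is unit, so A = 1.
That conflicts with the unit clause (~A).
Undo E and try E = 1.
The clause (D) is unit, so D = 1.
That conflicts with the unit clause (~D).
Neither E = 1 nor E = 0 works.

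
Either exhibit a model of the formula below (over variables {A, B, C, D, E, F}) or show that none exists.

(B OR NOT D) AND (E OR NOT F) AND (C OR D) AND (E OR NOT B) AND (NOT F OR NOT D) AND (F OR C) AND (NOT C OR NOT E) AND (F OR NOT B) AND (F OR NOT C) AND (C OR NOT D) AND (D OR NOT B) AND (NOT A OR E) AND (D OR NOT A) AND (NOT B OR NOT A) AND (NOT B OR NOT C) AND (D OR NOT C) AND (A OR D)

Branch on B: set B = true.
The clause (E) is unit, so E = true.
The clause (NOT C) is unit, so C = false.
The clause (D) is unit, so D = true.
Now (NOT D) is unsatisfied and unit — conflict.
That branch fails; take B = false instead.
The clause (NOT D) is unit, so D = false.
The clause (C) is unit, so C = true.
Now (NOT C) is unsatisfied and unit — conflict.
Either choice for B ends in contradiction.

UNSATISFIABLE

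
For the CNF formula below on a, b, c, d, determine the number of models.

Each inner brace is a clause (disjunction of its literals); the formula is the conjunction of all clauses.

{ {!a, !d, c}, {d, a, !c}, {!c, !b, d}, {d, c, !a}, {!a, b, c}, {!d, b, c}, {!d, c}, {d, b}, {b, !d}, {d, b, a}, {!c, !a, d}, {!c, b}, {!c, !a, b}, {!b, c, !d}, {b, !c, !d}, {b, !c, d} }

There are 2^4 = 16 truth assignments over (a, b, c, d).
Check each against the 16 clauses (columns in the order a, b, c, d):
  F F F F  ✗ fails (d || b)
  F F F T  ✗ fails (!d || b || c)
  F F T F  ✗ fails (d || a || !c)
  F F T T  ✗ fails (b || !d)
  F T F F  ✓ satisfies all
  F T F T  ✗ fails (!d || c)
  F T T F  ✗ fails (d || a || !c)
  F T T T  ✓ satisfies all
  T F F F  ✗ fails (d || c || !a)
  T F F T  ✗ fails (!a || !d || c)
  T F T F  ✗ fails (d || b)
  T F T T  ✗ fails (b || !d)
  T T F F  ✗ fails (d || c || !a)
  T T F T  ✗ fails (!a || !d || c)
  T T T F  ✗ fails (!c || !b || d)
  T T T T  ✓ satisfies all
3 of the 16 rows are models.

3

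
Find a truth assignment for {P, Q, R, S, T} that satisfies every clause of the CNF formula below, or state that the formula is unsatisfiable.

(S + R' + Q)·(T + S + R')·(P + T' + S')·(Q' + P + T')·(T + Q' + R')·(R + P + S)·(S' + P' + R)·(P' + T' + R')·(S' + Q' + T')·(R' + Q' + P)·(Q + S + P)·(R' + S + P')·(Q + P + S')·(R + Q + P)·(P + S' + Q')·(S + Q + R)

P ↦ 1, Q ↦ 1, R ↦ 0, S ↦ 0, T ↦ 1

Try S = 0.
Try R = 0.
(P) alone gives P = 1.
(Q) alone gives Q = 1.
No clause remains; T is free.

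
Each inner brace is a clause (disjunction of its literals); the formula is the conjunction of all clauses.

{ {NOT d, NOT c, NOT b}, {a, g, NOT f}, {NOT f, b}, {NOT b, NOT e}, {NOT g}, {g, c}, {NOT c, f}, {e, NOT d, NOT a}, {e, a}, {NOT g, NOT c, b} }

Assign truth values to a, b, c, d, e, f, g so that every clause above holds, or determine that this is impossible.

a=true; b=true; c=true; d=false; e=false; f=true; g=false

(NOT g) alone gives g = false.
(c) alone gives c = true.
(f) alone gives f = true.
(a) alone gives a = true.
(b) alone gives b = true.
(NOT d) alone gives d = false.
(NOT e) alone gives e = false.
This assignment satisfies each clause.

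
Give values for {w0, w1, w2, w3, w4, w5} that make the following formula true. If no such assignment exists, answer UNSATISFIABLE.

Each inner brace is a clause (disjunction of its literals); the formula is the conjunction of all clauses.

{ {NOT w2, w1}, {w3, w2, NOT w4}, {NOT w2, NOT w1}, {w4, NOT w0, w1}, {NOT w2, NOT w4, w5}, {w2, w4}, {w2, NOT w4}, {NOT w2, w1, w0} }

Branch on w2: set w2 = false.
The clause (w4) is unit, so w4 = true.
Now (NOT w4) is unsatisfied and unit — conflict.
Backtrack on w2: now try w2 = true.
The clause (w1) is unit, so w1 = true.
Now (NOT w1) is unsatisfied and unit — conflict.
Both values of w2 lead to a conflict.

UNSATISFIABLE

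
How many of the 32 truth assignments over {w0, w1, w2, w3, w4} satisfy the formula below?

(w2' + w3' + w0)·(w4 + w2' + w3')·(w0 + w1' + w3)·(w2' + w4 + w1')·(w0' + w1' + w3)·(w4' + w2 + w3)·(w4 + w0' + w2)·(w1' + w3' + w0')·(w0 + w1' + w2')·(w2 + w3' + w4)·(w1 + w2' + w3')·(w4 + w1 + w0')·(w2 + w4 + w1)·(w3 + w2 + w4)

6

There are 2^5 = 32 truth assignments over (w0, w1, w2, w3, w4).
Split on w3. With w3 = 1, the clauses containing w3 are satisfied and w3' drops from the rest; 3 of the 2^4 = 16 assignments to the other variables satisfy what remains.
With w3 = 0, by the same count on the reduced clause set, 3 assignments work.
Total: 3 + 3 = 6.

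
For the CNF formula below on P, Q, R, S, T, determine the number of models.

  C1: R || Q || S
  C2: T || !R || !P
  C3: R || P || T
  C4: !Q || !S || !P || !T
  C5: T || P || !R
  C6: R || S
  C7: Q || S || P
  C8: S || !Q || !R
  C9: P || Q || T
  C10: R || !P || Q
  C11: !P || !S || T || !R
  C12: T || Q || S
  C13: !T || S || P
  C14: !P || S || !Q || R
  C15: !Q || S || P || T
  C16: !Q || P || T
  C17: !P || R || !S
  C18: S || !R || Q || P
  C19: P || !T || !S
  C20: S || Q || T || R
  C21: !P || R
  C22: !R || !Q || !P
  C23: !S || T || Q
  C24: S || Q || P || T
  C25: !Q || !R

There are 2^5 = 32 truth assignments over (P, Q, R, S, T).
Split on S. With S = true, the clauses containing S are satisfied and !S drops from the rest; 1 of the 2^4 = 16 assignments to the other variables satisfy what remains.
With S = false, by the same count on the reduced clause set, 1 assignment works.
(One model: P=T, Q=F, R=T, S=F, T=T.)
Total: 1 + 1 = 2.

2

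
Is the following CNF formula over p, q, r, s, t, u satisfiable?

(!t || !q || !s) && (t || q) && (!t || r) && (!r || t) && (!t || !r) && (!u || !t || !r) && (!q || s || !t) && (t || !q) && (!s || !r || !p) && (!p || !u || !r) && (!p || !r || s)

Suppose t = true.
Unit clause (r) forces r = true.
Now (!r) is unsatisfied and unit — conflict.
Undo t and try t = false.
Unit clause (q) forces q = true.
Now (!q) is unsatisfied and unit — conflict.
Neither t = true nor t = false works.
No assignment satisfies every clause.

Unsatisfiable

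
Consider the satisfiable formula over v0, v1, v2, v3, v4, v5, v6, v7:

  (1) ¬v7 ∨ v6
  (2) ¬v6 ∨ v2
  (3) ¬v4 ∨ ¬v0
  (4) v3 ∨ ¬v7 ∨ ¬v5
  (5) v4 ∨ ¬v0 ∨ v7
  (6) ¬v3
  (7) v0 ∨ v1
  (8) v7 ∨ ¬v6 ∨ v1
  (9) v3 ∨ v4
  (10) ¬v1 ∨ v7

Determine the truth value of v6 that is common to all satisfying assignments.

Suppose v6 = False.
The clause (¬v7) is unit, so v7 = False.
The clause (¬v3) is unit, so v3 = False.
The clause (v4) is unit, so v4 = True.
The clause (¬v0) is unit, so v0 = False.
The clause (v1) is unit, so v1 = True.
Now (¬v1) is unsatisfied and unit — conflict.
So every satisfying assignment has v6 = True.

True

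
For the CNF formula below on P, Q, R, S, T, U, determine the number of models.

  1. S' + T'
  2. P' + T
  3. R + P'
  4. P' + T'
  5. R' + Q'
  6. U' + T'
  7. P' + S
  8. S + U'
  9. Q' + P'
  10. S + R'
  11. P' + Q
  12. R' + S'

8

There are 2^6 = 64 truth assignments over (P, Q, R, S, T, U).
Split on S. With S = 1, the clauses containing S are satisfied and S' drops from the rest; 4 of the 2^5 = 32 assignments to the other variables satisfy what remains.
With S = 0, by the same count on the reduced clause set, 4 assignments work.
(One model: P=F, Q=F, R=F, S=F, T=F, U=F.)
Total: 4 + 4 = 8.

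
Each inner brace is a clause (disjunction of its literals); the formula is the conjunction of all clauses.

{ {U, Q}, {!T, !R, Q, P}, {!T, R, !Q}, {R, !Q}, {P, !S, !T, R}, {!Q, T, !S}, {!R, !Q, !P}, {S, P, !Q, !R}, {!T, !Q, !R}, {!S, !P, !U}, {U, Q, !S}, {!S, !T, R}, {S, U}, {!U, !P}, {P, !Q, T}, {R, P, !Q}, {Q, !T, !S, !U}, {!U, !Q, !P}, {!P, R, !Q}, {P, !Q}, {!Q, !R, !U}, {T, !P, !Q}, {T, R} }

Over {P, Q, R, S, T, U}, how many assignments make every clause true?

There are 2^6 = 64 truth assignments over (P, Q, R, S, T, U).
Split on S. With S = true, the clauses containing S are satisfied and !S drops from the rest; 1 of the 2^5 = 32 assignments to the other variables satisfy what remains.
With S = false, by the same count on the reduced clause set, 2 assignments work.
(One model: P=F, Q=F, R=F, S=F, T=T, U=T.)
Total: 1 + 2 = 3.

3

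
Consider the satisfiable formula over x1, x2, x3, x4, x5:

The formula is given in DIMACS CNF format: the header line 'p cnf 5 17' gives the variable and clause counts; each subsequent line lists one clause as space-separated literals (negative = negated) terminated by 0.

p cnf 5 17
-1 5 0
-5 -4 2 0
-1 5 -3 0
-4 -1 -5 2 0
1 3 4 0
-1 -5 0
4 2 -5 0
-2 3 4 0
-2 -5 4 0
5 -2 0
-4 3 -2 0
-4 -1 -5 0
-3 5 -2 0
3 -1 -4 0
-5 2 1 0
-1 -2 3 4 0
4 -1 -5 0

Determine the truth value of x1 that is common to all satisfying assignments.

False

Suppose x1 = True.
Unit clause (x5) forces x5 = True.
That conflicts with the unit clause (¬x5).
So every satisfying assignment has x1 = False.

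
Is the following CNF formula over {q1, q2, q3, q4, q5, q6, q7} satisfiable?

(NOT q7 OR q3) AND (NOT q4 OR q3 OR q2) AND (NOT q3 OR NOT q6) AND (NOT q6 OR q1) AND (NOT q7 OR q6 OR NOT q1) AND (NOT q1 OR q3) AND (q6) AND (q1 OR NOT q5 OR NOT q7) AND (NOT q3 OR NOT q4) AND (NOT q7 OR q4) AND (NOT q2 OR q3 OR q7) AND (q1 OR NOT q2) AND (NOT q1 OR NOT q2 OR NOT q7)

From the singleton clause (q6), q6 = true.
From the singleton clause (NOT q3), q3 = false.
From the singleton clause (NOT q7), q7 = false.
From the singleton clause (q1), q1 = true.
That conflicts with the unit clause (NOT q1).
No assignment satisfies every clause.

Unsatisfiable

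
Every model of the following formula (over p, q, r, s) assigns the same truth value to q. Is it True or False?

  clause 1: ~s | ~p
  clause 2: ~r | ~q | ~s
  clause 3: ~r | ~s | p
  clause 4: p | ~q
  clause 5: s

Suppose q = 1.
The clause (p) is unit, so p = 1.
The clause (~s) is unit, so s = 0.
Now (s) is unsatisfied and unit — conflict.
So every satisfying assignment has q = False.

False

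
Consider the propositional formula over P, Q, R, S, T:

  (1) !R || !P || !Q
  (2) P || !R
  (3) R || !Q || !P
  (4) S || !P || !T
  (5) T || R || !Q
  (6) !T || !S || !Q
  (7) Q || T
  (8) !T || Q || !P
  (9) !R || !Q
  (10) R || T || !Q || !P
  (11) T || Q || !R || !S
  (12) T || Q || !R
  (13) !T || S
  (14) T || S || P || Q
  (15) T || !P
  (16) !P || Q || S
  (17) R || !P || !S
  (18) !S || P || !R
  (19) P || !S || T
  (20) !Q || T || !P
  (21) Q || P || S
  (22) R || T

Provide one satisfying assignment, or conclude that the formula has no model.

P ↦ false, Q ↦ false, R ↦ false, S ↦ true, T ↦ true

Case P = false:
Unit clause (!R) forces R = false.
Unit clause (T) forces T = true.
Unit clause (S) forces S = true.
Unit clause (!Q) forces Q = false.
This assignment satisfies each clause.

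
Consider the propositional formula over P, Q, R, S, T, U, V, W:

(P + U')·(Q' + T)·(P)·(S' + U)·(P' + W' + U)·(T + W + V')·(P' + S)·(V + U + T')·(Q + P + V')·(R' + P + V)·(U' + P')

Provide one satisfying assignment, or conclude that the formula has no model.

From the singleton clause (P), P = 1.
From the singleton clause (S), S = 1.
From the singleton clause (U), U = 1.
That conflicts with the unit clause (U').

UNSATISFIABLE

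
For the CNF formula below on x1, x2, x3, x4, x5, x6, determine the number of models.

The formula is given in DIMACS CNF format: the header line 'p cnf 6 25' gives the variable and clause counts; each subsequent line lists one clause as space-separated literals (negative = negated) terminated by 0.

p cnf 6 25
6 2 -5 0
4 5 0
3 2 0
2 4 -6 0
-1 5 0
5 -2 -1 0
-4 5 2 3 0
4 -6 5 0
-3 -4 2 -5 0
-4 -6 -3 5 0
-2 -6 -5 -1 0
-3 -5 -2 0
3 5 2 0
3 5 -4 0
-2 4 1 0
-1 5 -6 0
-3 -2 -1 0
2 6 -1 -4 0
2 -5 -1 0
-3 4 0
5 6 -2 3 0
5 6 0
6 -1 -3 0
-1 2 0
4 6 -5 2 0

There are 2^6 = 64 truth assignments over (x1, x2, x3, x4, x5, x6).
Split on x2. With x2 = True, the clauses containing x2 are satisfied and ¬x2 drops from the rest; 4 of the 2^5 = 32 assignments to the other variables satisfy what remains.
With x2 = False, by the same count on the reduced clause set, 0 assignments work.
(One model: x1=F, x2=T, x3=F, x4=T, x5=T, x6=F.)
Total: 4 + 0 = 4.

4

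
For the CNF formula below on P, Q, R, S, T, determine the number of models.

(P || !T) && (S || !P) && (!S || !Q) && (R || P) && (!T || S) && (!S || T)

There are 2^5 = 32 truth assignments over (P, Q, R, S, T).
Split on R. With R = true, the clauses containing R are satisfied and !R drops from the rest; 3 of the 2^4 = 16 assignments to the other variables satisfy what remains.
With R = false, by the same count on the reduced clause set, 1 assignment works.
(One model: P=F, Q=F, R=T, S=F, T=F.)
Total: 3 + 1 = 4.

4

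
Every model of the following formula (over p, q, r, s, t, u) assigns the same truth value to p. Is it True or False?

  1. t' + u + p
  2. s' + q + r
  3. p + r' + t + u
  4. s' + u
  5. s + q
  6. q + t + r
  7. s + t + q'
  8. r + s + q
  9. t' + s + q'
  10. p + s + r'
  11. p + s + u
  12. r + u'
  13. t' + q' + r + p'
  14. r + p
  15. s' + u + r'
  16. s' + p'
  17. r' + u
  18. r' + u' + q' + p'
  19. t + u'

False

Suppose p = 1.
(s') alone gives s = 0.
(q) alone gives q = 1.
(t) alone gives t = 1.
Now (t') is unsatisfied and unit — conflict.
So every satisfying assignment has p = False.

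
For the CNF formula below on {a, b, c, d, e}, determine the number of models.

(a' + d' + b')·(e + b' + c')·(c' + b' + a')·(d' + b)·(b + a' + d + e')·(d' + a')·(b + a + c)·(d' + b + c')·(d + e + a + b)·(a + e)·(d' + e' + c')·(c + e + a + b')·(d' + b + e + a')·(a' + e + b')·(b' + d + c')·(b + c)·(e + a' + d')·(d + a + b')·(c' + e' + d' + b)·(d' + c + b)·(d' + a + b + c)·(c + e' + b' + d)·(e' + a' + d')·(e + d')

3

There are 2^5 = 32 truth assignments over (a, b, c, d, e).
Split on e. With e = 1, the clauses containing e are satisfied and e' drops from the rest; 2 of the 2^4 = 16 assignments to the other variables satisfy what remains.
With e = 0, by the same count on the reduced clause set, 1 assignment works.
(One model: a=F, b=F, c=T, d=F, e=T.)
Total: 2 + 1 = 3.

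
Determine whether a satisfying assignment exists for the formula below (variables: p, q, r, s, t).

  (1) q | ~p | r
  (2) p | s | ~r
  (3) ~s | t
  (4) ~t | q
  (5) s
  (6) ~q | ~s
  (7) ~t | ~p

No

From the singleton clause (s), s = 1.
From the singleton clause (t), t = 1.
From the singleton clause (q), q = 1.
But (~q) is also a unit clause — contradiction.
No assignment satisfies every clause.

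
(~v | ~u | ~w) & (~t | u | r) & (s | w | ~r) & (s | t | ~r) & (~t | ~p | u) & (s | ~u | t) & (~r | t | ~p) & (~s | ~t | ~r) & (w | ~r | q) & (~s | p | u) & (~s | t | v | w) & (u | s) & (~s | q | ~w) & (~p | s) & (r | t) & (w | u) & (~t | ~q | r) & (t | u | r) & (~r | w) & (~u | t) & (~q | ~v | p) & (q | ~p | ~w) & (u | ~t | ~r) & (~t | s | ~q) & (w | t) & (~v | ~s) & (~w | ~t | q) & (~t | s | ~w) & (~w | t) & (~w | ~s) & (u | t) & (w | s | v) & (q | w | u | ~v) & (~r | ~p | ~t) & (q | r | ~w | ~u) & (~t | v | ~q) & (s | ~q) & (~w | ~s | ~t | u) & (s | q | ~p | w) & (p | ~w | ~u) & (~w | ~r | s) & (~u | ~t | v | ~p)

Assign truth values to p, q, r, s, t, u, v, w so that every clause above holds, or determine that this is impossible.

Suppose u = 1.
From the singleton clause (t), t = 1.
Suppose v = 0.
From the singleton clause (~q), q = 0.
From the singleton clause (~w), w = 0.
From the singleton clause (~r), r = 0.
From the singleton clause (s), s = 1.
From the singleton clause (~p), p = 0.
All clauses are satisfied.

p ↦ 0,  q ↦ 0,  r ↦ 0,  s ↦ 1,  t ↦ 1,  u ↦ 1,  v ↦ 0,  w ↦ 0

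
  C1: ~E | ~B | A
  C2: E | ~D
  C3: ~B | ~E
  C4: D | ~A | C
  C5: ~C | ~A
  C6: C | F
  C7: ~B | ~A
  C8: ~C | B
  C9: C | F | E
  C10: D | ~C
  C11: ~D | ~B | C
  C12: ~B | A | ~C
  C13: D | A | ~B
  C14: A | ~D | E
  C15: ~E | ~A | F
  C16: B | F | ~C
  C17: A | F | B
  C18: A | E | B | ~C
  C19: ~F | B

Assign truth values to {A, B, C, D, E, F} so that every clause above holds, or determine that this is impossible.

Suppose E = 1.
The clause (~B) is unit, so B = 0.
The clause (~C) is unit, so C = 0.
The clause (F) is unit, so F = 1.
But (~F) is also a unit clause — contradiction.
Undo E and try E = 0.
The clause (~D) is unit, so D = 0.
The clause (~C) is unit, so C = 0.
The clause (~A) is unit, so A = 0.
The clause (F) is unit, so F = 1.
The clause (~B) is unit, so B = 0.
But (B) is also a unit clause — contradiction.
Either choice for E ends in contradiction.

UNSATISFIABLE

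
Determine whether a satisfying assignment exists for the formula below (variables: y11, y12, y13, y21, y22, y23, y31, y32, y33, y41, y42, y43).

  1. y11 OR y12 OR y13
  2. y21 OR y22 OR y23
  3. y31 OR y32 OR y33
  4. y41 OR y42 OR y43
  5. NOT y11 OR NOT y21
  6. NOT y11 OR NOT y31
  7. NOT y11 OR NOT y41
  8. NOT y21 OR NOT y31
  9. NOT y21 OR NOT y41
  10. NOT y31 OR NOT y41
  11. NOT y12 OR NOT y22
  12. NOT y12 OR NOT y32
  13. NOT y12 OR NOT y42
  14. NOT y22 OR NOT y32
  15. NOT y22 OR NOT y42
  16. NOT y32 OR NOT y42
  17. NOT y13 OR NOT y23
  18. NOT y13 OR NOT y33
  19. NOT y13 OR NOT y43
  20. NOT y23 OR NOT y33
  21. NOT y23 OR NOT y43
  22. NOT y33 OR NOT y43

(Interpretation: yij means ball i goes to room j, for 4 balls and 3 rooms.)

No

Branch on y11: set y11 = false.
Branch on y12: set y12 = true.
From the singleton clause (NOT y22), y22 = false.
From the singleton clause (NOT y32), y32 = false.
From the singleton clause (NOT y42), y42 = false.
Branch on y21: set y21 = true.
From the singleton clause (NOT y31), y31 = false.
From the singleton clause (y33), y33 = true.
From the singleton clause (NOT y41), y41 = false.
From the singleton clause (y43), y43 = true.
But (NOT y43) is also a unit clause — contradiction.
So y21 must be the other value — set y21 = false.
From the singleton clause (y23), y23 = true.
From the singleton clause (NOT y13), y13 = false.
From the singleton clause (NOT y33), y33 = false.
From the singleton clause (y31), y31 = true.
From the singleton clause (NOT y41), y41 = false.
From the singleton clause (y43), y43 = true.
But (NOT y43) is also a unit clause — contradiction.
Either choice for y21 ends in contradiction.
So y12 must be the other value — set y12 = false.
From the singleton clause (y13), y13 = true.
From the singleton clause (NOT y23), y23 = false.
From the singleton clause (NOT y33), y33 = false.
From the singleton clause (NOT y43), y43 = false.
Branch on y21: set y21 = true.
From the singleton clause (NOT y31), y31 = false.
From the singleton clause (y32), y32 = true.
From the singleton clause (NOT y41), y41 = false.
From the singleton clause (y42), y42 = true.
But (NOT y42) is also a unit clause — contradiction.
So y21 must be the other value — set y21 = false.
From the singleton clause (y22), y22 = true.
From the singleton clause (NOT y32), y32 = false.
From the singleton clause (y31), y31 = true.
From the singleton clause (NOT y41), y41 = false.
From the singleton clause (y42), y42 = true.
But (NOT y42) is also a unit clause — contradiction.
Either choice for y21 ends in contradiction.
Either choice for y12 ends in contradiction.
So y11 must be the other value — set y11 = true.
From the singleton clause (NOT y21), y21 = false.
From the singleton clause (NOT y31), y31 = false.
From the singleton clause (NOT y41), y41 = false.
Branch on y22: set y22 = true.
From the singleton clause (NOT y12), y12 = false.
From the singleton clause (NOT y32), y32 = false.
From the singleton clause (y33), y33 = true.
From the singleton clause (NOT y42), y42 = false.
From the singleton clause (y43), y43 = true.
But (NOT y43) is also a unit clause — contradiction.
So y22 must be the other value — set y22 = false.
From the singleton clause (y23), y23 = true.
From the singleton clause (NOT y13), y13 = false.
From the singleton clause (NOT y33), y33 = false.
From the singleton clause (y32), y32 = true.
From the singleton clause (NOT y12), y12 = false.
From the singleton clause (NOT y42), y42 = false.
From the singleton clause (y43), y43 = true.
But (NOT y43) is also a unit clause — contradiction.
Either choice for y22 ends in contradiction.
Either choice for y11 ends in contradiction.
No assignment satisfies every clause.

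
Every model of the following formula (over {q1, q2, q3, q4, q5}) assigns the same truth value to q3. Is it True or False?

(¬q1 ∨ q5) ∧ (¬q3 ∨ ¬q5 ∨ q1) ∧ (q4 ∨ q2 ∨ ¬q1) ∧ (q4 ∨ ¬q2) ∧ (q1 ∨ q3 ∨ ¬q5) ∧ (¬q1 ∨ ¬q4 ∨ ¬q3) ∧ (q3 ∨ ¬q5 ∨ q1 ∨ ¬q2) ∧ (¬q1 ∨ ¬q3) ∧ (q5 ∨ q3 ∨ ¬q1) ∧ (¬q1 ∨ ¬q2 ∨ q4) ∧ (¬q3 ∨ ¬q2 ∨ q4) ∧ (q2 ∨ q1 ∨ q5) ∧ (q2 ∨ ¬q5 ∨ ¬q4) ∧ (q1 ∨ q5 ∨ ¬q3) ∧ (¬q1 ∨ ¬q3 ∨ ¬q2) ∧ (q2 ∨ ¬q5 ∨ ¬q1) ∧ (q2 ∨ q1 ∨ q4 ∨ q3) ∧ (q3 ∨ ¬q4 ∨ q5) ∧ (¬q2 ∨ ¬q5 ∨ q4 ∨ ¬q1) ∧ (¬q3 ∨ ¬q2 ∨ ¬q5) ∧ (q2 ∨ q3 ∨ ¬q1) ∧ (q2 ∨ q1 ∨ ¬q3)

False

Suppose q3 = True.
(¬q1) alone gives q1 = False.
(¬q5) alone gives q5 = False.
Now (q5) is unsatisfied and unit — conflict.
So every satisfying assignment has q3 = False.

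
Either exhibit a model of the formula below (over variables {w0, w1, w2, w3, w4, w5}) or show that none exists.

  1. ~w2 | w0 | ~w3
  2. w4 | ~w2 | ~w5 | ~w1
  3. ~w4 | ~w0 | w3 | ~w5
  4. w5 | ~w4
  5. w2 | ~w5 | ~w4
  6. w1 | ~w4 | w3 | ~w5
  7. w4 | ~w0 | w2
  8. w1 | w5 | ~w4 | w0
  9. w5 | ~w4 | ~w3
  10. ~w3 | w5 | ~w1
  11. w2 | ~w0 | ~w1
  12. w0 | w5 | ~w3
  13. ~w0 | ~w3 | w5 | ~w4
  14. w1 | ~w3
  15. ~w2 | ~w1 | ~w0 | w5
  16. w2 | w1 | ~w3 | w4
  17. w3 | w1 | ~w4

w0=0,  w1=0,  w2=1,  w3=0,  w4=0,  w5=0

Try w5 = 0.
Unit clause (~w4) forces w4 = 0.
Try w0 = 0.
Unit clause (~w3) forces w3 = 0.
Every clause is now satisfied; w1, w2 are unconstrained.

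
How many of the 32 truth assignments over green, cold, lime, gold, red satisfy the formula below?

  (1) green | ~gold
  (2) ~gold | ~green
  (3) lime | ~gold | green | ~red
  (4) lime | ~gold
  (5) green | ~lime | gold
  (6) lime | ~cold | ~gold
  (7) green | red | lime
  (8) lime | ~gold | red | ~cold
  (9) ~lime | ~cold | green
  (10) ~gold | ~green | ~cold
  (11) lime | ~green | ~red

There are 2^5 = 32 truth assignments over (green, cold, lime, gold, red).
Split on cold. With cold = 1, the clauses containing cold are satisfied and ~cold drops from the rest; 4 of the 2^4 = 16 assignments to the other variables satisfy what remains.
With cold = 0, by the same count on the reduced clause set, 4 assignments work.
Total: 4 + 4 = 8.

8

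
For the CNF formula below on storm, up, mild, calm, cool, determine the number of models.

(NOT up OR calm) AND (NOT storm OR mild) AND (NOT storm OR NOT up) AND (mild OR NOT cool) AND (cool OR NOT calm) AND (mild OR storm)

7

There are 2^5 = 32 truth assignments over (storm, up, mild, calm, cool).
Split on storm. With storm = true, the clauses containing storm are satisfied and NOT storm drops from the rest; 3 of the 2^4 = 16 assignments to the other variables satisfy what remains.
With storm = false, by the same count on the reduced clause set, 4 assignments work.
(One model: storm=F, up=F, mild=T, calm=F, cool=F.)
Total: 3 + 4 = 7.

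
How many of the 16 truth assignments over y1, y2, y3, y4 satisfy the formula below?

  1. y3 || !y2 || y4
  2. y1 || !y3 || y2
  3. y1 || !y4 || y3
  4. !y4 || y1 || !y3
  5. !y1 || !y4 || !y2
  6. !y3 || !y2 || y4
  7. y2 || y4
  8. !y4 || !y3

1

There are 2^4 = 16 truth assignments over (y1, y2, y3, y4).
Check each against the 8 clauses (columns in the order y1, y2, y3, y4):
  F F F F  ✗ fails (y2 || y4)
  F F F T  ✗ fails (y1 || !y4 || y3)
  F F T F  ✗ fails (y1 || !y3 || y2)
  F F T T  ✗ fails (y1 || !y3 || y2)
  F T F F  ✗ fails (y3 || !y2 || y4)
  F T F T  ✗ fails (y1 || !y4 || y3)
  F T T F  ✗ fails (!y3 || !y2 || y4)
  F T T T  ✗ fails (!y4 || y1 || !y3)
  T F F F  ✗ fails (y2 || y4)
  T F F T  ✓ satisfies all
  T F T F  ✗ fails (y2 || y4)
  T F T T  ✗ fails (!y4 || !y3)
  T T F F  ✗ fails (y3 || !y2 || y4)
  T T F T  ✗ fails (!y1 || !y4 || !y2)
  T T T F  ✗ fails (!y3 || !y2 || y4)
  T T T T  ✗ fails (!y1 || !y4 || !y2)
1 of the 16 rows is a model.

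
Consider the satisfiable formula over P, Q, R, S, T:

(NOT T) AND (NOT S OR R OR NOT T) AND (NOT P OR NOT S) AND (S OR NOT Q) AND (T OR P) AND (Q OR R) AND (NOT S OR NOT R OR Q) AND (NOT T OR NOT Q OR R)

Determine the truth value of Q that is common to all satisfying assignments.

False

Suppose Q = true.
From the singleton clause (NOT T), T = false.
From the singleton clause (S), S = true.
From the singleton clause (NOT P), P = false.
But (P) is also a unit clause — contradiction.
So every satisfying assignment has Q = False.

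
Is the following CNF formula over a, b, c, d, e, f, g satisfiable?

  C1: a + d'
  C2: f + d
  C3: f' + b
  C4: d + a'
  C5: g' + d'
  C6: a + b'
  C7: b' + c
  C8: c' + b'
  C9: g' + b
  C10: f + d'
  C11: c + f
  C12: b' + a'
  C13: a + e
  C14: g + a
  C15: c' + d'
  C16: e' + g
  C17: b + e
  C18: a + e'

Branch on a: set a = 1.
The clause (d) is unit, so d = 1.
The clause (g') is unit, so g = 0.
The clause (f) is unit, so f = 1.
The clause (b) is unit, so b = 1.
But (b') is also a unit clause — contradiction.
Backtrack on a: now try a = 0.
The clause (d') is unit, so d = 0.
The clause (f) is unit, so f = 1.
The clause (b) is unit, so b = 1.
But (b') is also a unit clause — contradiction.
Either choice for a ends in contradiction.
No assignment satisfies every clause.

No, unsatisfiable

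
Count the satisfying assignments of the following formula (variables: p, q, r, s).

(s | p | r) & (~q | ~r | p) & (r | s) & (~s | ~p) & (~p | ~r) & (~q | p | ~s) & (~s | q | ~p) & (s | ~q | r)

There are 2^4 = 16 truth assignments over (p, q, r, s).
Split on q. With q = 1, the clauses containing q are satisfied and ~q drops from the rest; 0 of the 2^3 = 8 assignments to the other variables satisfy what remains.
With q = 0, by the same count on the reduced clause set, 3 assignments work.
Total: 0 + 3 = 3.

3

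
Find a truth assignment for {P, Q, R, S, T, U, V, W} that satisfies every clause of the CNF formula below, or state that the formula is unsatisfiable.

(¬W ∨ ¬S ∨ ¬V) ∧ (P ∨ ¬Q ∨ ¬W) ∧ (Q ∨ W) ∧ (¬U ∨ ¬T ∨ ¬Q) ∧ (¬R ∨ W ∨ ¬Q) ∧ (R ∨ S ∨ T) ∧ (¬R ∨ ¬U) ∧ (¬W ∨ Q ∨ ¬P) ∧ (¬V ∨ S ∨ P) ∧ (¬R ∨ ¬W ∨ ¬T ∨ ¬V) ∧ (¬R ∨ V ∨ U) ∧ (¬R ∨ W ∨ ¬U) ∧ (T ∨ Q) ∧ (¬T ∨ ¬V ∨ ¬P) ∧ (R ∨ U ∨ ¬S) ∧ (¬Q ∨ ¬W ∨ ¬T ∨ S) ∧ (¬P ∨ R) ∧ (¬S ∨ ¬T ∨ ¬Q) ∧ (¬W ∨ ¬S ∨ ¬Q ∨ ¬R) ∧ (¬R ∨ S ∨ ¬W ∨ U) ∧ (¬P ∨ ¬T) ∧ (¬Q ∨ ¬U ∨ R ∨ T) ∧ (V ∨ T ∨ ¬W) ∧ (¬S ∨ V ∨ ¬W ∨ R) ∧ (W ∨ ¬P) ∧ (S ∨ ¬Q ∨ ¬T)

P=False; Q=False; R=False; S=False; T=True; U=False; V=False; W=True

Suppose Q = False.
From the singleton clause (W), W = True.
From the singleton clause (¬P), P = False.
From the singleton clause (T), T = True.
Suppose S = False.
From the singleton clause (¬V), V = False.
Suppose R = False.
No clause remains; U is free.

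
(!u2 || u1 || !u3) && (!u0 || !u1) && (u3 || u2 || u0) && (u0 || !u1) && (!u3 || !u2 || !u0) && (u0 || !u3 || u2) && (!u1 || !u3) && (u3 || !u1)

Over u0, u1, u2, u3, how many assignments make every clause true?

There are 2^4 = 16 truth assignments over (u0, u1, u2, u3).
Split on u0. With u0 = true, the clauses containing u0 are satisfied and !u0 drops from the rest; 3 of the 2^3 = 8 assignments to the other variables satisfy what remains.
With u0 = false, by the same count on the reduced clause set, 1 assignment works.
(One model: u0=F, u1=F, u2=T, u3=F.)
Total: 3 + 1 = 4.

4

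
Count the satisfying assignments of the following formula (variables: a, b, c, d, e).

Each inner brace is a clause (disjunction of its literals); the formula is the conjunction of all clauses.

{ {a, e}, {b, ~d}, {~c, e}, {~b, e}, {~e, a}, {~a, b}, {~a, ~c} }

There are 2^5 = 32 truth assignments over (a, b, c, d, e).
Split on b. With b = 1, the clauses containing b are satisfied and ~b drops from the rest; 2 of the 2^4 = 16 assignments to the other variables satisfy what remains.
With b = 0, by the same count on the reduced clause set, 0 assignments work.
Total: 2 + 0 = 2.

2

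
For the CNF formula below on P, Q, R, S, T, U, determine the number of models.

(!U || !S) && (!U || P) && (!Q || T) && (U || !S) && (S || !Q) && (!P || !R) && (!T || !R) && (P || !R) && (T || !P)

There are 2^6 = 64 truth assignments over (P, Q, R, S, T, U).
Split on T. With T = true, the clauses containing T are satisfied and !T drops from the rest; 3 of the 2^5 = 32 assignments to the other variables satisfy what remains.
With T = false, by the same count on the reduced clause set, 1 assignment works.
Total: 3 + 1 = 4.

4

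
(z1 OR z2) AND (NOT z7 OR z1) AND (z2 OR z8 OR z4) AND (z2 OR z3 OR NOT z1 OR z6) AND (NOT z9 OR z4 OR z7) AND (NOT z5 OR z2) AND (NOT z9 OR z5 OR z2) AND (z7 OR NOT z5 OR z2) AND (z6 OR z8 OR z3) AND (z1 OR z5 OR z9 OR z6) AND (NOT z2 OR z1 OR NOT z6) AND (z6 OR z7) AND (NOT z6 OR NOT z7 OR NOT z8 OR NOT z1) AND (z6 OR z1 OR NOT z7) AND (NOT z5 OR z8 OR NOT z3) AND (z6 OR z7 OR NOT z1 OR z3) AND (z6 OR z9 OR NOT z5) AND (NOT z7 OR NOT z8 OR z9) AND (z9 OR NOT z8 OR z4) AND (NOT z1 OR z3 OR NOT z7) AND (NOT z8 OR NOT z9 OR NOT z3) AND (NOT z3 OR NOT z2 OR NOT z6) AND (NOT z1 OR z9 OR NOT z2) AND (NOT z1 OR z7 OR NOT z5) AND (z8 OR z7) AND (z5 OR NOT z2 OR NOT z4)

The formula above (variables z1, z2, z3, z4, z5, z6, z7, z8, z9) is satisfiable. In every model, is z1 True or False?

Suppose z1 = false.
Unit clause (z2) forces z2 = true.
Unit clause (NOT z7) forces z7 = false.
Unit clause (NOT z6) forces z6 = false.
But (z6) is also a unit clause — contradiction.
So every satisfying assignment has z1 = True.

True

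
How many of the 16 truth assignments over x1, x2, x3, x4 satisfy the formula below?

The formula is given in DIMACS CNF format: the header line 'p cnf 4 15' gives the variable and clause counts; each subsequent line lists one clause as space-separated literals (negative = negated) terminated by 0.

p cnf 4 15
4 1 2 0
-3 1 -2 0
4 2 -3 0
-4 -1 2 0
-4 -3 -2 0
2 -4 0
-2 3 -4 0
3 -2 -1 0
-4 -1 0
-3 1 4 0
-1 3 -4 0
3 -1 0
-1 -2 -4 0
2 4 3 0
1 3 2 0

2

There are 2^4 = 16 truth assignments over (x1, x2, x3, x4).
Check each against the 15 clauses (columns in the order x1, x2, x3, x4):
  F F F F  ✗ fails (x4 ∨ x1 ∨ x2)
  F F F T  ✗ fails (x2 ∨ ¬x4)
  F F T F  ✗ fails (x4 ∨ x1 ∨ x2)
  F F T T  ✗ fails (x2 ∨ ¬x4)
  F T F F  ✓ satisfies all
  F T F T  ✗ fails (¬x2 ∨ x3 ∨ ¬x4)
  F T T F  ✗ fails (¬x3 ∨ x1 ∨ ¬x2)
  F T T T  ✗ fails (¬x3 ∨ x1 ∨ ¬x2)
  T F F F  ✗ fails (x3 ∨ ¬x1)
  T F F T  ✗ fails (¬x4 ∨ ¬x1 ∨ x2)
  T F T F  ✗ fails (x4 ∨ x2 ∨ ¬x3)
  T F T T  ✗ fails (¬x4 ∨ ¬x1 ∨ x2)
  T T F F  ✗ fails (x3 ∨ ¬x2 ∨ ¬x1)
  T T F T  ✗ fails (¬x2 ∨ x3 ∨ ¬x4)
  T T T F  ✓ satisfies all
  T T T T  ✗ fails (¬x4 ∨ ¬x3 ∨ ¬x2)
2 of the 16 rows are models.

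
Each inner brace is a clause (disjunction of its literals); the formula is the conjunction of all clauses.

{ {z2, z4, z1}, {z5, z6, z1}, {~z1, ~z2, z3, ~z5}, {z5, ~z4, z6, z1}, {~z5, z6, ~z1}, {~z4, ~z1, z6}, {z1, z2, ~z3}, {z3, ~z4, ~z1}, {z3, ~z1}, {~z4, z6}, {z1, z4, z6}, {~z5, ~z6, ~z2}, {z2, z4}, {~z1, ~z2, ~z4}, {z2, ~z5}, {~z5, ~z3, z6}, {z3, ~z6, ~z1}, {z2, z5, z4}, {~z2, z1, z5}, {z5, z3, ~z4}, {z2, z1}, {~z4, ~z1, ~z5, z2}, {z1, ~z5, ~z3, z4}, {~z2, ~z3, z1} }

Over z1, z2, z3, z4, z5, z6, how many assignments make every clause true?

3

There are 2^6 = 64 truth assignments over (z1, z2, z3, z4, z5, z6).
Split on z4. With z4 = 1, the clauses containing z4 are satisfied and ~z4 drops from the rest; 1 of the 2^5 = 32 assignments to the other variables satisfy what remains.
With z4 = 0, by the same count on the reduced clause set, 2 assignments work.
(One model: z1=T, z2=F, z3=T, z4=T, z5=F, z6=T.)
Total: 1 + 2 = 3.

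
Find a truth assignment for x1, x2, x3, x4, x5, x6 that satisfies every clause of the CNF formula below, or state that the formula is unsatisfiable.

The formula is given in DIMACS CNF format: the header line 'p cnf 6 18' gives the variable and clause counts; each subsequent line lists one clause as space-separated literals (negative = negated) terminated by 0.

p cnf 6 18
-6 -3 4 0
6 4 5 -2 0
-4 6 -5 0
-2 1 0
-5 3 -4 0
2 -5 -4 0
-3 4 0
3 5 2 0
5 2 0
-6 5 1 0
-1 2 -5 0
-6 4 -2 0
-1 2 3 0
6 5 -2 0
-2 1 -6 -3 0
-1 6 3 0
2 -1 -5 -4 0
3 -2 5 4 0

Try x2 = True.
Unit clause (x1) forces x1 = True.
Try x3 = True.
Unit clause (x4) forces x4 = True.
Try x6 = True.
All clauses hold; x5 can take either value.

x1=True,  x2=True,  x3=True,  x4=True,  x5=True,  x6=True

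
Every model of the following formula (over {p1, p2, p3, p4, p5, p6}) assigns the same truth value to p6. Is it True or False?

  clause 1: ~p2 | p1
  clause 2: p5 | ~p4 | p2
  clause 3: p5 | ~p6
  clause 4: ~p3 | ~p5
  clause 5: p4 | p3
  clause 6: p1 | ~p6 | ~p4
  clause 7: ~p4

Suppose p6 = 1.
The clause (p5) is unit, so p5 = 1.
The clause (~p3) is unit, so p3 = 0.
The clause (p4) is unit, so p4 = 1.
That conflicts with the unit clause (~p4).
So every satisfying assignment has p6 = False.

False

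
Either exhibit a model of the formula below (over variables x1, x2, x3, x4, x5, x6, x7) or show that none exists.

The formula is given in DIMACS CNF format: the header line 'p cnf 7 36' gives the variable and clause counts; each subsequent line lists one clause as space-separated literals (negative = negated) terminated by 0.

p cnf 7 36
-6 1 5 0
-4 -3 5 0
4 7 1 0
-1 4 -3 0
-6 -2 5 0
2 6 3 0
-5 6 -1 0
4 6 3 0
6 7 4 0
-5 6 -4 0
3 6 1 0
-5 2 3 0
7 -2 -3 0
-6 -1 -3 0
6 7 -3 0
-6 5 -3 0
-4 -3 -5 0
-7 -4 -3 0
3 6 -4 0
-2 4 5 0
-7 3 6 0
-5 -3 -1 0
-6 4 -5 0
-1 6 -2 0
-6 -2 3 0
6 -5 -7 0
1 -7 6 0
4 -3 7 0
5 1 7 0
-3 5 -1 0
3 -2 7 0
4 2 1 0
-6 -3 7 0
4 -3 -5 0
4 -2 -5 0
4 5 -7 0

Branch on x6: set x6 = True.
Branch on x1: set x1 = True.
Unit clause (¬x3) forces x3 = False.
Unit clause (¬x2) forces x2 = False.
Unit clause (¬x5) forces x5 = False.
Branch on x4: set x4 = True.
All clauses hold; x7 can take either value.

x1 ↦ True; x2 ↦ False; x3 ↦ False; x4 ↦ True; x5 ↦ False; x6 ↦ True; x7 ↦ True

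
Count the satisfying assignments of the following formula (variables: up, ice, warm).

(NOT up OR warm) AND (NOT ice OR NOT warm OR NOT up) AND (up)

There are 2^3 = 8 truth assignments over (up, ice, warm).
Check each against the 3 clauses (columns in the order up, ice, warm):
  F F F  ✗ fails (up)
  F F T  ✗ fails (up)
  F T F  ✗ fails (up)
  F T T  ✗ fails (up)
  T F F  ✗ fails (NOT up OR warm)
  T F T  ✓ satisfies all
  T T F  ✗ fails (NOT up OR warm)
  T T T  ✗ fails (NOT ice OR NOT warm OR NOT up)
1 of the 8 rows is a model.

1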